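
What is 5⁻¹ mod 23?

23 = 4·5 + 3
5 = 1·3 + 2
3 = 1·2 + 1
2 = 2·1 + 0
Back-substituting gives 5·14 ≡ 1 (mod 23).

14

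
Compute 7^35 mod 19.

11

By repeated squaring mod 19: 7^1≡7, 7^2≡11, 7^4≡7, 7^8≡11, 7^16≡7, 7^32≡11.
Since 35 = 1 + 2 + 32 in binary, 7^35 ≡ 7·11·11 ≡ 11 (mod 19).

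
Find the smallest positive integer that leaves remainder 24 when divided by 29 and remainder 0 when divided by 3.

Since 3·10 ≡ 1 (mod 29), take x = 0 + 3·((24−0)·10 mod 29) = 0 + 3·8 = 24.
Check: 24 mod 29 = 24, 24 mod 3 = 0.

24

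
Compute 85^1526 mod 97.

Square-and-reduce mod 97: 85^1≡85, 85^2≡47, 85^4≡75, 85^8≡96, 85^16≡1, 85^32≡1, 85^64≡1, 85^128≡1, 85^256≡1, 85^512≡1, 85^1024≡1.
Since 1526 = 2 + 4 + 16 + 32 + 64 + 128 + 256 + 1024 in binary, 85^1526 ≡ 47·75·1·1·1·1·1·1 ≡ 33 (mod 97).

33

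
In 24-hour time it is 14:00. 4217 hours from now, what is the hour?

Dividing 4217 by 24 gives quotient 175 and remainder 17.
(14 + 17) mod 24 = 7.

7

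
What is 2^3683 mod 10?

The units digit of 2^n cycles with period 4: 2, 4, 8, 6, …
3683 leaves remainder 3 on division by 4, so 2^3683 ends in 8.

8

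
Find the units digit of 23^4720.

Powers of 3 mod 10 repeat with period 4: 3, 9, 7, 1.
4720 leaves remainder 0 on division by 4, so 23^4720 ends in 1.

1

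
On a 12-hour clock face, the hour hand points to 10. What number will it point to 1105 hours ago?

1105 − 92·12 = 1, so 1105 ≡ 1 (mod 12).
10 − 1 → 9 on a 12-hour dial.

9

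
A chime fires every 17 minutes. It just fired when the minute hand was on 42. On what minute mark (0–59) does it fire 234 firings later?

234·17 = 3978.
Dividing 3978 by 60 gives quotient 66 and remainder 18.
(42 + 18) mod 60 = 0.

0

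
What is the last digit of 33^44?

Last digits of 3^n: 3, 9, 7, 1 (period 4).
44 mod 4 = 0, so the last digit matches 3^4 = 1.

1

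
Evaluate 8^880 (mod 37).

Successive squares of 8 mod 37: 8^1≡8, 8^2≡27, 8^4≡26, 8^8≡10, 8^16≡26, 8^32≡10, 8^64≡26, 8^128≡10, 8^256≡26, 8^512≡10.
Since 880 = 16 + 32 + 64 + 256 + 512 in binary, 8^880 ≡ 26·10·26·26·10 ≡ 26 (mod 37).

26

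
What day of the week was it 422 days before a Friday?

Wednesday

Dividing 422 by 7 gives quotient 60 and remainder 2.
Friday − 2 days → Wednesday.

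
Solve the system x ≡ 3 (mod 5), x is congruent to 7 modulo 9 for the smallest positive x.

Since 9·4 ≡ 1 (mod 5), take x = 7 + 9·((3−7)·4 mod 5) = 7 + 9·4 = 43.
Check: 43 mod 5 = 3, 43 mod 9 = 7.

43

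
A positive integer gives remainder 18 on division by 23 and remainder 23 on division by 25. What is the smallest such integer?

x ≡ 18 (mod 23) gives x ∈ {18, 41, 64, 87, 110, 133, 156, 179, …}.
The first of these with x mod 25 = 23 is 248.

248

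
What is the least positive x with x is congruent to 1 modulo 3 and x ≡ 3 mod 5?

Since 5·2 ≡ 1 (mod 3), take x = 3 + 5·((1−3)·2 mod 3) = 3 + 5·2 = 13.
Check: 13 mod 3 = 1, 13 mod 5 = 3.

13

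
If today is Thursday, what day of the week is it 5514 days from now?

Tuesday

5514 − 787·7 = 5, so 5514 ≡ 5 (mod 7).
Thursday + 5 days → Tuesday.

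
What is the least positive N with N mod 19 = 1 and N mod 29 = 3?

438

Since 29·2 ≡ 1 (mod 19), take x = 3 + 29·((1−3)·2 mod 19) = 3 + 29·15 = 438.
Check: 438 mod 19 = 1, 438 mod 29 = 3.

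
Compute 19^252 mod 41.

Successive squares of 19 mod 41: 19^1≡19, 19^2≡33, 19^4≡23, 19^8≡37, 19^16≡16, 19^32≡10, 19^64≡18, 19^128≡37.
Since 252 = 4 + 8 + 16 + 32 + 64 + 128 in binary, 19^252 ≡ 23·37·16·10·18·37 ≡ 31 (mod 41).

31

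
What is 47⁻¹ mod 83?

47·53 = 2491 = 30·83 + 1, so 47⁻¹ ≡ 53 (mod 83).

53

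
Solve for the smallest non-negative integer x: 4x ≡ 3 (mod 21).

The inverse of 4 mod 21 is 16 (since 4·16 = 64 ≡ 1).
So x ≡ 16·3 = 48 ≡ 6 (mod 21).
Check: 4·6 = 24 = 1·21 + 3.

6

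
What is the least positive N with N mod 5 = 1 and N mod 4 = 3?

11

Since 4·4 ≡ 1 (mod 5), take x = 3 + 4·((1−3)·4 mod 5) = 3 + 4·2 = 11.
Check: 11 mod 5 = 1, 11 mod 4 = 3.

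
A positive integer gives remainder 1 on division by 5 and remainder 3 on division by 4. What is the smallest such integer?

11

x ≡ 3 (mod 4) gives x ∈ {3, 7, 11}.
The first of these with x mod 5 = 1 is 11.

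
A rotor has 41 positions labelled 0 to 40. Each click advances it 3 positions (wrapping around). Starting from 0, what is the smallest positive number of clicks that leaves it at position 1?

14

41 = 13·3 + 2
3 = 1·2 + 1
2 = 2·1 + 0
Back-substituting gives 3·14 ≡ 1 (mod 41).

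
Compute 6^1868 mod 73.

By repeated squaring mod 73: 6^1≡6, 6^2≡36, 6^4≡55, 6^8≡32, 6^16≡2, 6^32≡4, 6^64≡16, 6^128≡37, 6^256≡55, 6^512≡32, 6^1024≡2.
Since 1868 = 4 + 8 + 64 + 256 + 512 + 1024 in binary, 6^1868 ≡ 55·32·16·55·32·2 ≡ 4 (mod 73).

4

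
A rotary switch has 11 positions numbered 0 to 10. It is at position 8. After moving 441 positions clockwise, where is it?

441 = 40·11 + 1, so 441 mod 11 = 1.
(8 + 1) mod 11 = 9.

9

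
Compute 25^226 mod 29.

By repeated squaring mod 29: 25^1≡25, 25^2≡16, 25^4≡24, 25^8≡25, 25^16≡16, 25^32≡24, 25^64≡25, 25^128≡16.
Since 226 = 2 + 32 + 64 + 128 in binary, 25^226 ≡ 16·24·25·16 ≡ 16 (mod 29).

16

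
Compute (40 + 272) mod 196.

116

Dividing 272 by 196 gives quotient 1 and remainder 76.
(40 + 76) mod 196 = 116.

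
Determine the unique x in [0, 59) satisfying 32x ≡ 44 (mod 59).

53

32⁻¹ ≡ 24 (mod 59) because 32·24 = 768 = 13·59 + 1.
So x ≡ 24·44 = 1056 ≡ 53 (mod 59).
Check: 32·53 = 1696 = 28·59 + 44.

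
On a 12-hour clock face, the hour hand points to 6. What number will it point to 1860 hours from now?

1860 mod 12 = 0 (since 155·12 = 1860).
6 + 0 → 6 on a 12-hour dial.

6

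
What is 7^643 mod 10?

3

Powers of 7 mod 10 repeat with period 4: 7, 9, 3, 1.
643 mod 4 = 3, so the last digit matches 7^3 = 3.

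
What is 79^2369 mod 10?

Powers of 9 mod 10 repeat with period 2: 9, 1.
2369 leaves remainder 1 on division by 2, so 79^2369 ends in 9.

9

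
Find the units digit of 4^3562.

6

Last digits of 4^n: 4, 6 (period 2).
3562 mod 2 = 0, so the last digit matches 4^2 = 6.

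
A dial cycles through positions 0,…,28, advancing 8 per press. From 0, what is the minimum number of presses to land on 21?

28

8⁻¹ ≡ 11 (mod 29) because 8·11 = 88 = 3·29 + 1.
Multiplying both sides by 11: x ≡ 11·21 = 231 ≡ 28 (mod 29).
Check: 8·28 = 224 = 7·29 + 21.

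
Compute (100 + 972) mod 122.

972 = 7·122 + 118, so 972 mod 122 = 118.
(100 + 118) mod 122 = 96.

96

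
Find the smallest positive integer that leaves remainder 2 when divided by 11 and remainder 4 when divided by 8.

Since 8·7 ≡ 1 (mod 11), take x = 4 + 8·((2−4)·7 mod 11) = 4 + 8·8 = 68.
Check: 68 mod 11 = 2, 68 mod 8 = 4.

68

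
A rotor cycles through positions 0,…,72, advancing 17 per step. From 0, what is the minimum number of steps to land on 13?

48

The inverse of 17 mod 73 is 43 (since 17·43 = 731 ≡ 1).
Multiplying both sides by 43: x ≡ 43·13 = 559 ≡ 48 (mod 73).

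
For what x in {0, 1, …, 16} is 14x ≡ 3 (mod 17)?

16

The inverse of 14 mod 17 is 11 (since 14·11 = 154 ≡ 1).
So x ≡ 11·3 = 33 ≡ 16 (mod 17).
Check: 14·16 = 224 = 13·17 + 3.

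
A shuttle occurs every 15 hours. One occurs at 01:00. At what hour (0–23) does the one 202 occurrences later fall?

202·15 = 3030.
3030 − 126·24 = 6, so 3030 ≡ 6 (mod 24).
(1 + 6) mod 24 = 7.

7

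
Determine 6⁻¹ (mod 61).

61 = 10·6 + 1
6 = 6·1 + 0
Back-substituting gives 6·51 ≡ 1 (mod 61).

51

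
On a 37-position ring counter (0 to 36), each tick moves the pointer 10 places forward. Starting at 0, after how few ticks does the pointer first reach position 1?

The inverse of 10 mod 37 is 26 (since 10·26 = 260 ≡ 1).
So x ≡ 26·1 = 26 ≡ 26 (mod 37).
Check: 10·26 = 260 = 7·37 + 1.

26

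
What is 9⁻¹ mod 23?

18

9·18 = 162 = 7·23 + 1, so 9⁻¹ ≡ 18 (mod 23).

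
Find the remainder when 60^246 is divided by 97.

27

By repeated squaring mod 97: 60^1≡60, 60^2≡11, 60^4≡24, 60^8≡91, 60^16≡36, 60^32≡35, 60^64≡61, 60^128≡35.
Since 246 = 2 + 4 + 16 + 32 + 64 + 128 in binary, 60^246 ≡ 11·24·36·35·61·35 ≡ 27 (mod 97).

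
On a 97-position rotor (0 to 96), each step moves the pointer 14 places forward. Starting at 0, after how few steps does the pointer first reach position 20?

43

14⁻¹ ≡ 7 (mod 97) because 14·7 = 98 = 1·97 + 1.
Multiplying both sides by 7: x ≡ 7·20 = 140 ≡ 43 (mod 97).
Check: 14·43 = 602 = 6·97 + 20.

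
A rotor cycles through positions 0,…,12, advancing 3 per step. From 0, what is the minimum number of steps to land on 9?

3

The inverse of 3 mod 13 is 9 (since 3·9 = 27 ≡ 1).
Multiplying both sides by 9: x ≡ 9·9 = 81 ≡ 3 (mod 13).
Check: 3·3 = 9 = 0·13 + 9.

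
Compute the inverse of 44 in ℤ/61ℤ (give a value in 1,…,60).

43

61 = 1·44 + 17
44 = 2·17 + 10
17 = 1·10 + 7
10 = 1·7 + 3
7 = 2·3 + 1
3 = 3·1 + 0
Back-substituting gives 44·43 ≡ 1 (mod 61).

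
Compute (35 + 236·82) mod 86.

236·82 = 19352.
19352 = 225·86 + 2, so 19352 mod 86 = 2.
(35 + 2) mod 86 = 37.

37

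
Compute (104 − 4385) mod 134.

4385 = 32·134 + 97, so 4385 mod 134 = 97.
(104 − 97) mod 134 = 7.

7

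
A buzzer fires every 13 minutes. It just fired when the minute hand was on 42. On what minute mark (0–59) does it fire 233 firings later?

233·13 = 3029.
3029 − 50·60 = 29, so 3029 ≡ 29 (mod 60).
(42 + 29) mod 60 = 11.

11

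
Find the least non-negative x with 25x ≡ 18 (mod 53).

41

The inverse of 25 mod 53 is 17 (since 25·17 = 425 ≡ 1).
So x ≡ 17·18 = 306 ≡ 41 (mod 53).
Check: 25·41 = 1025 = 19·53 + 18.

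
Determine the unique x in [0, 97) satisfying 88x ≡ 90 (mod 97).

The inverse of 88 mod 97 is 43 (since 88·43 = 3784 ≡ 1).
Multiplying both sides by 43: x ≡ 43·90 = 3870 ≡ 87 (mod 97).

87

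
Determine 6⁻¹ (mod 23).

23 = 3·6 + 5
6 = 1·5 + 1
5 = 5·1 + 0
Back-substituting gives 6·4 ≡ 1 (mod 23).

4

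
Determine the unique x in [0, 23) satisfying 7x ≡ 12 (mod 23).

7⁻¹ ≡ 10 (mod 23) because 7·10 = 70 = 3·23 + 1.
Multiplying both sides by 10: x ≡ 10·12 = 120 ≡ 5 (mod 23).

5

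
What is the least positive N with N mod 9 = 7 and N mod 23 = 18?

133

x ≡ 7 (mod 9) gives x ∈ {7, 16, 25, 34, 43, 52, 61, 70, …}.
The first of these with x mod 23 = 18 is 133.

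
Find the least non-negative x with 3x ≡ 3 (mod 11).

3⁻¹ ≡ 4 (mod 11) because 3·4 = 12 = 1·11 + 1.
So x ≡ 4·3 = 12 ≡ 1 (mod 11).

1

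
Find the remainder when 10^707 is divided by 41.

18

Square-and-reduce mod 41: 10^1≡10, 10^2≡18, 10^4≡37, 10^8≡16, 10^16≡10, 10^32≡18, 10^64≡37, 10^128≡16, 10^256≡10, 10^512≡18.
Since 707 = 1 + 2 + 64 + 128 + 512 in binary, 10^707 ≡ 10·18·37·16·18 ≡ 18 (mod 41).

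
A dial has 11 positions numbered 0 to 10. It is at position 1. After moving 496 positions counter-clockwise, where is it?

0

Dividing 496 by 11 gives quotient 45 and remainder 1.
(1 − 1) mod 11 = 0.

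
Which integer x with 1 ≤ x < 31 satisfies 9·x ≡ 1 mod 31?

7

31 = 3·9 + 4
9 = 2·4 + 1
4 = 4·1 + 0
Back-substituting gives 9·7 ≡ 1 (mod 31).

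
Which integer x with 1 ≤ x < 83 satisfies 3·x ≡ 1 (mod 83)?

28

83 = 27·3 + 2
3 = 1·2 + 1
2 = 2·1 + 0
Back-substituting gives 3·28 ≡ 1 (mod 83).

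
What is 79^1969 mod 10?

The units digit of 79^n cycles with period 2: 9, 1, …
1969 mod 2 = 1, so the last digit matches 9^1 = 9.

9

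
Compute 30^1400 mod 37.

9

Successive squares of 30 mod 37: 30^1≡30, 30^2≡12, 30^4≡33, 30^8≡16, 30^16≡34, 30^32≡9, 30^64≡7, 30^128≡12, 30^256≡33, 30^512≡16, 30^1024≡34.
1400 = 8 + 16 + 32 + 64 + 256 + 1024, so 30^1400 ≡ 16·34·9·7·33·34 ≡ 9 (mod 37).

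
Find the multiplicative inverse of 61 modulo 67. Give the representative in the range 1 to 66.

11

67 = 1·61 + 6
61 = 10·6 + 1
6 = 6·1 + 0
Back-substituting gives 61·11 ≡ 1 (mod 67).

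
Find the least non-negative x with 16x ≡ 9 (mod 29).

16⁻¹ ≡ 20 (mod 29) because 16·20 = 320 = 11·29 + 1.
Multiplying both sides by 20: x ≡ 20·9 = 180 ≡ 6 (mod 29).

6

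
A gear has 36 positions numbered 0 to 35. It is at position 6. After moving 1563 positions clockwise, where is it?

21

1563 − 43·36 = 15, so 1563 ≡ 15 (mod 36).
(6 + 15) mod 36 = 21.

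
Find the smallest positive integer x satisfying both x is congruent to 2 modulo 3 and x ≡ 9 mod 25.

59

x ≡ 2 (mod 3) gives x ∈ {2, 5, 8, 11, 14, 17, 20, 23, …}.
The first of these with x mod 25 = 9 is 59.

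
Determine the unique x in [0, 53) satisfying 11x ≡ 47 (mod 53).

38

The inverse of 11 mod 53 is 29 (since 11·29 = 319 ≡ 1).
So x ≡ 29·47 = 1363 ≡ 38 (mod 53).
Check: 11·38 = 418 = 7·53 + 47.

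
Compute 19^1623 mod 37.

14

By repeated squaring mod 37: 19^1≡19, 19^2≡28, 19^4≡7, 19^8≡12, 19^16≡33, 19^32≡16, 19^64≡34, 19^128≡9, 19^256≡7, 19^512≡12, 19^1024≡33.
Since 1623 = 1 + 2 + 4 + 16 + 64 + 512 + 1024 in binary, 19^1623 ≡ 19·28·7·33·34·12·33 ≡ 14 (mod 37).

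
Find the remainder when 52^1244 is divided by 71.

16

By repeated squaring mod 71: 52^1≡52, 52^2≡6, 52^4≡36, 52^8≡18, 52^16≡40, 52^32≡38, 52^64≡24, 52^128≡8, 52^256≡64, 52^512≡49, 52^1024≡58.
Since 1244 = 4 + 8 + 16 + 64 + 128 + 1024 in binary, 52^1244 ≡ 36·18·40·24·8·58 ≡ 16 (mod 71).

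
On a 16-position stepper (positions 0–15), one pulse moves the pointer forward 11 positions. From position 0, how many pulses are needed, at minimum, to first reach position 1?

3

16 = 1·11 + 5
11 = 2·5 + 1
5 = 5·1 + 0
Back-substituting gives 11·3 ≡ 1 (mod 16).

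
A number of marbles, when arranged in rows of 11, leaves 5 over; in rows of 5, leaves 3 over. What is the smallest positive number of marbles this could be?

38

Since 5·9 ≡ 1 (mod 11), take x = 3 + 5·((5−3)·9 mod 11) = 3 + 5·7 = 38.
Check: 38 mod 11 = 5, 38 mod 5 = 3.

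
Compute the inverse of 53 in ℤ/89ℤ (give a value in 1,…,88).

53·42 = 2226 = 25·89 + 1, so 53⁻¹ ≡ 42 (mod 89).

42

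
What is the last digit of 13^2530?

9

Last digits of 3^n: 3, 9, 7, 1 (period 4).
2530 mod 4 = 2, so the last digit matches 3^2 = 9.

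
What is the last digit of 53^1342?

The units digit of 53^n cycles with period 4: 3, 9, 7, 1, …
1342 mod 4 = 2, so the last digit matches 3^2 = 9.

9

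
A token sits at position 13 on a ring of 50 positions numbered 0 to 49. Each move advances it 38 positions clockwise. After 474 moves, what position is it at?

474·38 = 18012.
18012 mod 50 = 12 (since 360·50 = 18000).
(13 + 12) mod 50 = 25.

25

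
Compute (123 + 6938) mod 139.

Dividing 6938 by 139 gives quotient 49 and remainder 127.
(123 + 127) mod 139 = 111.

111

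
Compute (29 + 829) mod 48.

42

829 = 17·48 + 13, so 829 mod 48 = 13.
(29 + 13) mod 48 = 42.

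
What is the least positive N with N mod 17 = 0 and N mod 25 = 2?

102

Since 25·15 ≡ 1 (mod 17), take x = 2 + 25·((0−2)·15 mod 17) = 2 + 25·4 = 102.
Check: 102 mod 17 = 0, 102 mod 25 = 2.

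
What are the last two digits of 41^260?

01

Successive squares of 41 mod 100: 41^1≡41, 41^2≡81, 41^4≡61, 41^8≡21, 41^16≡41, 41^32≡81, 41^64≡61, 41^128≡21, 41^256≡41.
260 = 4 + 256, so 41^260 ≡ 61·41 ≡ 1 (mod 100).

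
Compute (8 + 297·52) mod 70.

52

297·52 = 15444.
15444 = 220·70 + 44, so 15444 mod 70 = 44.
(8 + 44) mod 70 = 52.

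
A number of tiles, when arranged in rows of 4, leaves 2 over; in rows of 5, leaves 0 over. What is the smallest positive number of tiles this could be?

10

x ≡ 2 (mod 4) gives x ∈ {2, 6, 10}.
The first of these with x mod 5 = 0 is 10.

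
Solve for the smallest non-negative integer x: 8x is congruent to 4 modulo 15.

8⁻¹ ≡ 2 (mod 15) because 8·2 = 16 = 1·15 + 1.
Multiplying both sides by 2: x ≡ 2·4 = 8 ≡ 8 (mod 15).

8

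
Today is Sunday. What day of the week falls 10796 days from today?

10796 = 1542·7 + 2, so 10796 mod 7 = 2.
Sunday + 2 days → Tuesday.

Tuesday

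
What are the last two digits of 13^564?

Successive squares of 13 mod 100: 13^1≡13, 13^2≡69, 13^4≡61, 13^8≡21, 13^16≡41, 13^32≡81, 13^64≡61, 13^128≡21, 13^256≡41, 13^512≡81.
Since 564 = 4 + 16 + 32 + 512 in binary, 13^564 ≡ 61·41·81·81 ≡ 61 (mod 100).

61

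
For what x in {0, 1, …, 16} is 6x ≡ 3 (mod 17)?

6⁻¹ ≡ 3 (mod 17) because 6·3 = 18 = 1·17 + 1.
Multiplying both sides by 3: x ≡ 3·3 = 9 ≡ 9 (mod 17).

9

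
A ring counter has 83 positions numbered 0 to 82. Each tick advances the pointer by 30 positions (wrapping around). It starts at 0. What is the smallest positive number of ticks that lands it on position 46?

The inverse of 30 mod 83 is 36 (since 30·36 = 1080 ≡ 1).
So x ≡ 36·46 = 1656 ≡ 79 (mod 83).
Check: 30·79 = 2370 = 28·83 + 46.

79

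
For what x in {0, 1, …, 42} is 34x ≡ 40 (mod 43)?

29

34⁻¹ ≡ 19 (mod 43) because 34·19 = 646 = 15·43 + 1.
Multiplying both sides by 19: x ≡ 19·40 = 760 ≡ 29 (mod 43).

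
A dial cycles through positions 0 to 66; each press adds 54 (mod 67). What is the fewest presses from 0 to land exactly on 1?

36

54·36 = 1944 = 29·67 + 1, so 54⁻¹ ≡ 36 (mod 67).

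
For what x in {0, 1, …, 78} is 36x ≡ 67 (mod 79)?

26

The inverse of 36 mod 79 is 11 (since 36·11 = 396 ≡ 1).
Multiplying both sides by 11: x ≡ 11·67 = 737 ≡ 26 (mod 79).
Check: 36·26 = 936 = 11·79 + 67.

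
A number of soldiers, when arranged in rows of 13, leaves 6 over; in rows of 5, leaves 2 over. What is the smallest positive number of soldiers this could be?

32

x ≡ 2 (mod 5) gives x ∈ {2, 7, 12, 17, 22, 27, 32}.
The first of these with x mod 13 = 6 is 32.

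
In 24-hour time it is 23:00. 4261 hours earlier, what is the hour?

10

4261 − 177·24 = 13, so 4261 ≡ 13 (mod 24).
(23 − 13) mod 24 = 10.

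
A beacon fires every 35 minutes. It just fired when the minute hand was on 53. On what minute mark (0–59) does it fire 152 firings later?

33

152·35 = 5320.
Dividing 5320 by 60 gives quotient 88 and remainder 40.
(53 + 40) mod 60 = 33.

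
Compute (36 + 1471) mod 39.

1471 mod 39 = 28 (since 37·39 = 1443).
(36 + 28) mod 39 = 25.

25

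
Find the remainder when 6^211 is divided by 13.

Successive squares of 6 mod 13: 6^1≡6, 6^2≡10, 6^4≡9, 6^8≡3, 6^16≡9, 6^32≡3, 6^64≡9, 6^128≡3.
Since 211 = 1 + 2 + 16 + 64 + 128 in binary, 6^211 ≡ 6·10·9·9·3 ≡ 7 (mod 13).

7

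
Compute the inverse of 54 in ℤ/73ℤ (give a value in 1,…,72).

73 = 1·54 + 19
54 = 2·19 + 16
19 = 1·16 + 3
16 = 5·3 + 1
3 = 3·1 + 0
Back-substituting gives 54·23 ≡ 1 (mod 73).

23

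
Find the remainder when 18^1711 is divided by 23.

Square-and-reduce mod 23: 18^1≡18, 18^2≡2, 18^4≡4, 18^8≡16, 18^16≡3, 18^32≡9, 18^64≡12, 18^128≡6, 18^256≡13, 18^512≡8, 18^1024≡18.
Since 1711 = 1 + 2 + 4 + 8 + 32 + 128 + 512 + 1024 in binary, 18^1711 ≡ 18·2·4·16·9·6·8·18 ≡ 8 (mod 23).

8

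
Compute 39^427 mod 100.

Square-and-reduce mod 100: 39^1≡39, 39^2≡21, 39^4≡41, 39^8≡81, 39^16≡61, 39^32≡21, 39^64≡41, 39^128≡81, 39^256≡61.
Since 427 = 1 + 2 + 8 + 32 + 128 + 256 in binary, 39^427 ≡ 39·21·81·21·81·61 ≡ 79 (mod 100).

79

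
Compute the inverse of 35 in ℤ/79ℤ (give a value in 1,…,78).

79 = 2·35 + 9
35 = 3·9 + 8
9 = 1·8 + 1
8 = 8·1 + 0
Back-substituting gives 35·70 ≡ 1 (mod 79).

70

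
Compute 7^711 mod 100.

Square-and-reduce mod 100: 7^1≡7, 7^2≡49, 7^4≡1, 7^8≡1, 7^16≡1, 7^32≡1, 7^64≡1, 7^128≡1, 7^256≡1, 7^512≡1.
Since 711 = 1 + 2 + 4 + 64 + 128 + 512 in binary, 7^711 ≡ 7·49·1·1·1·1 ≡ 43 (mod 100).

43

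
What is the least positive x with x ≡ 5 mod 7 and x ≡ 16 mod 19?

54

x ≡ 5 (mod 7) gives x ∈ {5, 12, 19, 26, 33, 40, 47, 54}.
The first of these with x mod 19 = 16 is 54.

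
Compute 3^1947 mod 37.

27

By repeated squaring mod 37: 3^1≡3, 3^2≡9, 3^4≡7, 3^8≡12, 3^16≡33, 3^32≡16, 3^64≡34, 3^128≡9, 3^256≡7, 3^512≡12, 3^1024≡33.
1947 = 1 + 2 + 8 + 16 + 128 + 256 + 512 + 1024, so 3^1947 ≡ 3·9·12·33·9·7·12·33 ≡ 27 (mod 37).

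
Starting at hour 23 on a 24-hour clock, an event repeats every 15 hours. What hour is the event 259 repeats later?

259·15 = 3885.
3885 = 161·24 + 21, so 3885 mod 24 = 21.
(23 + 21) mod 24 = 20.

20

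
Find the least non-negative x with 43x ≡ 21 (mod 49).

21

43⁻¹ ≡ 8 (mod 49) because 43·8 = 344 = 7·49 + 1.
So x ≡ 8·21 = 168 ≡ 21 (mod 49).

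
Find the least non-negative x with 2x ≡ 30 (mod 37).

15

2⁻¹ ≡ 19 (mod 37) because 2·19 = 38 = 1·37 + 1.
So x ≡ 19·30 = 570 ≡ 15 (mod 37).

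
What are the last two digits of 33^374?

Successive squares of 33 mod 100: 33^1≡33, 33^2≡89, 33^4≡21, 33^8≡41, 33^16≡81, 33^32≡61, 33^64≡21, 33^128≡41, 33^256≡81.
374 = 2 + 4 + 16 + 32 + 64 + 256, so 33^374 ≡ 89·21·81·61·21·81 ≡ 29 (mod 100).

29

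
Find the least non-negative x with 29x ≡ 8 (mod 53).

The inverse of 29 mod 53 is 11 (since 29·11 = 319 ≡ 1).
Multiplying both sides by 11: x ≡ 11·8 = 88 ≡ 35 (mod 53).
Check: 29·35 = 1015 = 19·53 + 8.

35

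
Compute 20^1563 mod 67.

Square-and-reduce mod 67: 20^1≡20, 20^2≡65, 20^4≡4, 20^8≡16, 20^16≡55, 20^32≡10, 20^64≡33, 20^128≡17, 20^256≡21, 20^512≡39, 20^1024≡47.
Since 1563 = 1 + 2 + 8 + 16 + 512 + 1024 in binary, 20^1563 ≡ 20·65·16·55·39·47 ≡ 3 (mod 67).

3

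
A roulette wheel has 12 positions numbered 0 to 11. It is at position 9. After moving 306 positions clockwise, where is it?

3

306 mod 12 = 6 (since 25·12 = 300).
(9 + 6) mod 12 = 3.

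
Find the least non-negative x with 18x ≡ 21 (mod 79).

The inverse of 18 mod 79 is 22 (since 18·22 = 396 ≡ 1).
So x ≡ 22·21 = 462 ≡ 67 (mod 79).

67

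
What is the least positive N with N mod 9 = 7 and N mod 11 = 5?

Since 11·5 ≡ 1 (mod 9), take x = 5 + 11·((7−5)·5 mod 9) = 5 + 11·1 = 16.
Check: 16 mod 9 = 7, 16 mod 11 = 5.

16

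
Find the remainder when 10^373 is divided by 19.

Square-and-reduce mod 19: 10^1≡10, 10^2≡5, 10^4≡6, 10^8≡17, 10^16≡4, 10^32≡16, 10^64≡9, 10^128≡5, 10^256≡6.
Since 373 = 1 + 4 + 16 + 32 + 64 + 256 in binary, 10^373 ≡ 10·6·4·16·9·6 ≡ 13 (mod 19).

13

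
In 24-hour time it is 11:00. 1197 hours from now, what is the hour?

8

1197 mod 24 = 21 (since 49·24 = 1176).
(11 + 21) mod 24 = 8.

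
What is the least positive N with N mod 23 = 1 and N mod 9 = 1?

1

x ≡ 1 (mod 9) gives x ∈ {1}.
The first of these with x mod 23 = 1 is 1.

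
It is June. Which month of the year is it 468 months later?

468 = 39·12 + 0, so 468 mod 12 = 0.
June + 0 months → June.

June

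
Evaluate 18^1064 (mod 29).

By repeated squaring mod 29: 18^1≡18, 18^2≡5, 18^4≡25, 18^8≡16, 18^16≡24, 18^32≡25, 18^64≡16, 18^128≡24, 18^256≡25, 18^512≡16, 18^1024≡24.
Since 1064 = 8 + 32 + 1024 in binary, 18^1064 ≡ 16·25·24 ≡ 1 (mod 29).

1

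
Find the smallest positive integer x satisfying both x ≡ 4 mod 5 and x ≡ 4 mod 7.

4

x ≡ 4 (mod 5) gives x ∈ {4}.
The first of these with x mod 7 = 4 is 4.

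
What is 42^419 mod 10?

The units digit of 42^n cycles with period 4: 2, 4, 8, 6, …
419 mod 4 = 3, so the last digit matches 2^3 = 8.

8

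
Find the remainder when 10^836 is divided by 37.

26

Square-and-reduce mod 37: 10^1≡10, 10^2≡26, 10^4≡10, 10^8≡26, 10^16≡10, 10^32≡26, 10^64≡10, 10^128≡26, 10^256≡10, 10^512≡26.
836 = 4 + 64 + 256 + 512, so 10^836 ≡ 10·10·10·26 ≡ 26 (mod 37).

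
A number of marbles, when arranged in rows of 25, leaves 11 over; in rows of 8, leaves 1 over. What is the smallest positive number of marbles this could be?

x ≡ 1 (mod 8) gives x ∈ {1, 9, 17, 25, 33, 41, 49, 57, …}.
The first of these with x mod 25 = 11 is 161.

161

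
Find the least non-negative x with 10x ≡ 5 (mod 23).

12

10⁻¹ ≡ 7 (mod 23) because 10·7 = 70 = 3·23 + 1.
So x ≡ 7·5 = 35 ≡ 12 (mod 23).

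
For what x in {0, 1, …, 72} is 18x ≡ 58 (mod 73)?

60

The inverse of 18 mod 73 is 69 (since 18·69 = 1242 ≡ 1).
Multiplying both sides by 69: x ≡ 69·58 = 4002 ≡ 60 (mod 73).
Check: 18·60 = 1080 = 14·73 + 58.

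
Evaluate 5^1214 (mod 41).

31

Square-and-reduce mod 41: 5^1≡5, 5^2≡25, 5^4≡10, 5^8≡18, 5^16≡37, 5^32≡16, 5^64≡10, 5^128≡18, 5^256≡37, 5^512≡16, 5^1024≡10.
Since 1214 = 2 + 4 + 8 + 16 + 32 + 128 + 1024 in binary, 5^1214 ≡ 25·10·18·37·16·18·10 ≡ 31 (mod 41).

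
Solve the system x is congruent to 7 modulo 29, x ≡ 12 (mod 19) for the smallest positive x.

x ≡ 12 (mod 19) gives x ∈ {12, 31, 50, 69, 88, 107, 126, 145, …}.
The first of these with x mod 29 = 7 is 297.

297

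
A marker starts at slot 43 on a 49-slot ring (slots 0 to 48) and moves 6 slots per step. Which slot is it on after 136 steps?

136·6 = 816.
816 mod 49 = 32 (since 16·49 = 784).
(43 + 32) mod 49 = 26.

26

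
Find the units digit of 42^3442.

4

Powers of 2 mod 10 repeat with period 4: 2, 4, 8, 6.
3442 leaves remainder 2 on division by 4, so 42^3442 ends in 4.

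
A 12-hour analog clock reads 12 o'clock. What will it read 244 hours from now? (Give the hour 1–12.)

244 mod 12 = 4 (since 20·12 = 240).
12 + 4 → 4 on a 12-hour dial.

4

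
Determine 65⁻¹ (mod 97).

3

97 = 1·65 + 32
65 = 2·32 + 1
32 = 32·1 + 0
Back-substituting gives 65·3 ≡ 1 (mod 97).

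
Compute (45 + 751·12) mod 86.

27

751·12 = 9012.
9012 = 104·86 + 68, so 9012 mod 86 = 68.
(45 + 68) mod 86 = 27.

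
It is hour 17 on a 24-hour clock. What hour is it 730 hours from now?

730 mod 24 = 10 (since 30·24 = 720).
(17 + 10) mod 24 = 3.

3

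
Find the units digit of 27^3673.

The units digit of 27^n cycles with period 4: 7, 9, 3, 1, …
3673 mod 4 = 1, so the last digit matches 7^1 = 7.

7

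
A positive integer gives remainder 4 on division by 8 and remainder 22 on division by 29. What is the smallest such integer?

x ≡ 4 (mod 8) gives x ∈ {4, 12, 20, 28, 36, 44, 52, 60, …}.
The first of these with x mod 29 = 22 is 196.

196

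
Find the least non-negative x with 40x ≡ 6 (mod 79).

12

The inverse of 40 mod 79 is 2 (since 40·2 = 80 ≡ 1).
So x ≡ 2·6 = 12 ≡ 12 (mod 79).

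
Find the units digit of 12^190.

The units digit of 12^n cycles with period 4: 2, 4, 8, 6, …
190 mod 4 = 2, so the last digit matches 2^2 = 4.

4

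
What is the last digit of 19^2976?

Last digits of 9^n: 9, 1 (period 2).
2976 leaves remainder 0 on division by 2, so 19^2976 ends in 1.

1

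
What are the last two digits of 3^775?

07

Square-and-reduce mod 100: 3^1≡3, 3^2≡9, 3^4≡81, 3^8≡61, 3^16≡21, 3^32≡41, 3^64≡81, 3^128≡61, 3^256≡21, 3^512≡41.
775 = 1 + 2 + 4 + 256 + 512, so 3^775 ≡ 3·9·81·21·41 ≡ 7 (mod 100).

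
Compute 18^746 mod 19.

Successive squares of 18 mod 19: 18^1≡18, 18^2≡1, 18^4≡1, 18^8≡1, 18^16≡1, 18^32≡1, 18^64≡1, 18^128≡1, 18^256≡1, 18^512≡1.
746 = 2 + 8 + 32 + 64 + 128 + 512, so 18^746 ≡ 1·1·1·1·1·1 ≡ 1 (mod 19).

1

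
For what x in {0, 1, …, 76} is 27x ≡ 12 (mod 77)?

9

The inverse of 27 mod 77 is 20 (since 27·20 = 540 ≡ 1).
Multiplying both sides by 20: x ≡ 20·12 = 240 ≡ 9 (mod 77).
Check: 27·9 = 243 = 3·77 + 12.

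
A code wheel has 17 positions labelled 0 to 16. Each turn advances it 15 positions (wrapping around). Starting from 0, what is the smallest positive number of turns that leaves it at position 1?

8

17 = 1·15 + 2
15 = 7·2 + 1
2 = 2·1 + 0
Back-substituting gives 15·8 ≡ 1 (mod 17).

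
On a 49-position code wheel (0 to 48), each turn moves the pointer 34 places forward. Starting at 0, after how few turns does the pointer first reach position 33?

The inverse of 34 mod 49 is 13 (since 34·13 = 442 ≡ 1).
Multiplying both sides by 13: x ≡ 13·33 = 429 ≡ 37 (mod 49).

37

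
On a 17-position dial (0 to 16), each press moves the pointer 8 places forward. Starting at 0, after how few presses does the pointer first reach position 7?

8⁻¹ ≡ 15 (mod 17) because 8·15 = 120 = 7·17 + 1.
Multiplying both sides by 15: x ≡ 15·7 = 105 ≡ 3 (mod 17).

3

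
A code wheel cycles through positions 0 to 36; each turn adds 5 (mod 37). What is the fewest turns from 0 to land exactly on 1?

5·15 = 75 = 2·37 + 1, so 5⁻¹ ≡ 15 (mod 37).

15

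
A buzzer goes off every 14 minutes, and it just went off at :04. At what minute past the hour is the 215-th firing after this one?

215·14 = 3010.
3010 mod 60 = 10 (since 50·60 = 3000).
(4 + 10) mod 60 = 14.

14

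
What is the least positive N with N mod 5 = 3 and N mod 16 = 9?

73

x ≡ 3 (mod 5) gives x ∈ {3, 8, 13, 18, 23, 28, 33, 38, …}.
The first of these with x mod 16 = 9 is 73.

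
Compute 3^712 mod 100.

41

By repeated squaring mod 100: 3^1≡3, 3^2≡9, 3^4≡81, 3^8≡61, 3^16≡21, 3^32≡41, 3^64≡81, 3^128≡61, 3^256≡21, 3^512≡41.
712 = 8 + 64 + 128 + 512, so 3^712 ≡ 61·81·61·41 ≡ 41 (mod 100).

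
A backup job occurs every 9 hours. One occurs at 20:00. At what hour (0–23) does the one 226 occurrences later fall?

226·9 = 2034.
Dividing 2034 by 24 gives quotient 84 and remainder 18.
(20 + 18) mod 24 = 14.

14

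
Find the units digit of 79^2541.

9

The units digit of 79^n cycles with period 2: 9, 1, …
2541 mod 2 = 1, so the last digit matches 9^1 = 9.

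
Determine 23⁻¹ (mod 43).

15

23·15 = 345 = 8·43 + 1, so 23⁻¹ ≡ 15 (mod 43).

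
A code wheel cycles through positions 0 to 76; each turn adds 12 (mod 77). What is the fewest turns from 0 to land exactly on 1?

45

77 = 6·12 + 5
12 = 2·5 + 2
5 = 2·2 + 1
2 = 2·1 + 0
Back-substituting gives 12·45 ≡ 1 (mod 77).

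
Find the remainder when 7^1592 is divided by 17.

By repeated squaring mod 17: 7^1≡7, 7^2≡15, 7^4≡4, 7^8≡16, 7^16≡1, 7^32≡1, 7^64≡1, 7^128≡1, 7^256≡1, 7^512≡1, 7^1024≡1.
Since 1592 = 8 + 16 + 32 + 512 + 1024 in binary, 7^1592 ≡ 16·1·1·1·1 ≡ 16 (mod 17).

16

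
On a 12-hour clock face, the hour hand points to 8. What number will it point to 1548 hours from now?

1548 mod 12 = 0 (since 129·12 = 1548).
8 + 0 → 8 on a 12-hour dial.

8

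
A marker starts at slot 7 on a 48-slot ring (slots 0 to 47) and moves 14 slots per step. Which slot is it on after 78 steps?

78·14 = 1092.
Dividing 1092 by 48 gives quotient 22 and remainder 36.
(7 + 36) mod 48 = 43.

43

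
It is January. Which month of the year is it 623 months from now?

December

623 mod 12 = 11 (since 51·12 = 612).
January + 11 months → December.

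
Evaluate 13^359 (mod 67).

7

Square-and-reduce mod 67: 13^1≡13, 13^2≡35, 13^4≡19, 13^8≡26, 13^16≡6, 13^32≡36, 13^64≡23, 13^128≡60, 13^256≡49.
Since 359 = 1 + 2 + 4 + 32 + 64 + 256 in binary, 13^359 ≡ 13·35·19·36·23·49 ≡ 7 (mod 67).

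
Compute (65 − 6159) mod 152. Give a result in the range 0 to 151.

138

6159 − 40·152 = 79, so 6159 ≡ 79 (mod 152).
(65 − 79) mod 152 = 138.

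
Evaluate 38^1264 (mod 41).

1

By repeated squaring mod 41: 38^1≡38, 38^2≡9, 38^4≡40, 38^8≡1, 38^16≡1, 38^32≡1, 38^64≡1, 38^128≡1, 38^256≡1, 38^512≡1, 38^1024≡1.
1264 = 16 + 32 + 64 + 128 + 1024, so 38^1264 ≡ 1·1·1·1·1 ≡ 1 (mod 41).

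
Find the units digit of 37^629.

7

The units digit of 37^n cycles with period 4: 7, 9, 3, 1, …
629 mod 4 = 1, so the last digit matches 7^1 = 7.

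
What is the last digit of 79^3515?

Last digits of 9^n: 9, 1 (period 2).
3515 leaves remainder 1 on division by 2, so 79^3515 ends in 9.

9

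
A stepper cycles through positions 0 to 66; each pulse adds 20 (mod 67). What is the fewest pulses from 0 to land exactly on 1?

67 = 3·20 + 7
20 = 2·7 + 6
7 = 1·6 + 1
6 = 6·1 + 0
Back-substituting gives 20·57 ≡ 1 (mod 67).

57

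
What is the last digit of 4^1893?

The units digit of 4^n cycles with period 2: 4, 6, …
1893 leaves remainder 1 on division by 2, so 4^1893 ends in 4.

4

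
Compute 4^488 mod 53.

By repeated squaring mod 53: 4^1≡4, 4^2≡16, 4^4≡44, 4^8≡28, 4^16≡42, 4^32≡15, 4^64≡13, 4^128≡10, 4^256≡47.
488 = 8 + 32 + 64 + 128 + 256, so 4^488 ≡ 28·15·13·10·47 ≡ 46 (mod 53).

46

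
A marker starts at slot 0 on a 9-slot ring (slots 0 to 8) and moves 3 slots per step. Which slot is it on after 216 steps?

0

216·3 = 648.
648 = 72·9 + 0, so 648 mod 9 = 0.
(0 + 0) mod 9 = 0.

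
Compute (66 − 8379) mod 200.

Dividing 8379 by 200 gives quotient 41 and remainder 179.
(66 − 179) mod 200 = 87.

87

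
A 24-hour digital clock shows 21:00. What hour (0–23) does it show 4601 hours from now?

4601 − 191·24 = 17, so 4601 ≡ 17 (mod 24).
(21 + 17) mod 24 = 14.

14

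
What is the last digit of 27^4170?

Last digits of 7^n: 7, 9, 3, 1 (period 4).
4170 mod 4 = 2, so the last digit matches 7^2 = 9.

9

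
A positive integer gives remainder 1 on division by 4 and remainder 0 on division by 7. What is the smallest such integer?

21

x ≡ 1 (mod 4) gives x ∈ {1, 5, 9, 13, 17, 21}.
The first of these with x mod 7 = 0 is 21.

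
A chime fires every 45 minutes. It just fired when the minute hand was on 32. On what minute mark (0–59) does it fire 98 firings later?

2

98·45 = 4410.
4410 − 73·60 = 30, so 4410 ≡ 30 (mod 60).
(32 + 30) mod 60 = 2.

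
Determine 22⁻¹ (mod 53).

41

22·41 = 902 = 17·53 + 1, so 22⁻¹ ≡ 41 (mod 53).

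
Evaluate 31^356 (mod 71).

60

By repeated squaring mod 71: 31^1≡31, 31^2≡38, 31^4≡24, 31^8≡8, 31^16≡64, 31^32≡49, 31^64≡58, 31^128≡27, 31^256≡19.
Since 356 = 4 + 32 + 64 + 256 in binary, 31^356 ≡ 24·49·58·19 ≡ 60 (mod 71).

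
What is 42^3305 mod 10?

2

Last digits of 2^n: 2, 4, 8, 6 (period 4).
3305 mod 4 = 1, so the last digit matches 2^1 = 2.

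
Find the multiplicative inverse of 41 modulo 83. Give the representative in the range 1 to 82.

41·81 = 3321 = 40·83 + 1, so 41⁻¹ ≡ 81 (mod 83).

81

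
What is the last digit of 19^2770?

1

The units digit of 19^n cycles with period 2: 9, 1, …
2770 leaves remainder 0 on division by 2, so 19^2770 ends in 1.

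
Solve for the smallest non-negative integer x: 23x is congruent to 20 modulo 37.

23⁻¹ ≡ 29 (mod 37) because 23·29 = 667 = 18·37 + 1.
Multiplying both sides by 29: x ≡ 29·20 = 580 ≡ 25 (mod 37).

25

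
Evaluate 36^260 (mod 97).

Square-and-reduce mod 97: 36^1≡36, 36^2≡35, 36^4≡61, 36^8≡35, 36^16≡61, 36^32≡35, 36^64≡61, 36^128≡35, 36^256≡61.
260 = 4 + 256, so 36^260 ≡ 61·61 ≡ 35 (mod 97).

35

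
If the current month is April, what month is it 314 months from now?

June

Dividing 314 by 12 gives quotient 26 and remainder 2.
April + 2 months → June.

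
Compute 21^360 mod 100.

1

Square-and-reduce mod 100: 21^1≡21, 21^2≡41, 21^4≡81, 21^8≡61, 21^16≡21, 21^32≡41, 21^64≡81, 21^128≡61, 21^256≡21.
360 = 8 + 32 + 64 + 256, so 21^360 ≡ 61·41·81·21 ≡ 1 (mod 100).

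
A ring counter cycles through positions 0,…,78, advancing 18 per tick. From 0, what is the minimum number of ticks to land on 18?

18⁻¹ ≡ 22 (mod 79) because 18·22 = 396 = 5·79 + 1.
So x ≡ 22·18 = 396 ≡ 1 (mod 79).

1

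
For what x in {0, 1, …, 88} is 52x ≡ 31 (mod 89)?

The inverse of 52 mod 89 is 12 (since 52·12 = 624 ≡ 1).
So x ≡ 12·31 = 372 ≡ 16 (mod 89).
Check: 52·16 = 832 = 9·89 + 31.

16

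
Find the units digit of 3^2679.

Last digits of 3^n: 3, 9, 7, 1 (period 4).
2679 leaves remainder 3 on division by 4, so 3^2679 ends in 7.

7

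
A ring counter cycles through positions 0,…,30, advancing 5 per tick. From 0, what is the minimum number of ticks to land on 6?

26

5⁻¹ ≡ 25 (mod 31) because 5·25 = 125 = 4·31 + 1.
Multiplying both sides by 25: x ≡ 25·6 = 150 ≡ 26 (mod 31).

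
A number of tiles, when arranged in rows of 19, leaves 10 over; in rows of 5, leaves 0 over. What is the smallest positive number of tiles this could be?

10

x ≡ 0 (mod 5) gives x ∈ {0, 5, 10}.
The first of these with x mod 19 = 10 is 10.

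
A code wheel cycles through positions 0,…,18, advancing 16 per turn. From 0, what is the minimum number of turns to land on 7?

4

16⁻¹ ≡ 6 (mod 19) because 16·6 = 96 = 5·19 + 1.
Multiplying both sides by 6: x ≡ 6·7 = 42 ≡ 4 (mod 19).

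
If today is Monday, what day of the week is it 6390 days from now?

Sunday

Dividing 6390 by 7 gives quotient 912 and remainder 6.
Monday + 6 days → Sunday.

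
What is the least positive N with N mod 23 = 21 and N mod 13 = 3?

Since 13·16 ≡ 1 (mod 23), take x = 3 + 13·((21−3)·16 mod 23) = 3 + 13·12 = 159.
Check: 159 mod 23 = 21, 159 mod 13 = 3.

159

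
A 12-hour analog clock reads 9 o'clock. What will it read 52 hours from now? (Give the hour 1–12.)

1

52 − 4·12 = 4, so 52 ≡ 4 (mod 12).
9 + 4 → 1 on a 12-hour dial.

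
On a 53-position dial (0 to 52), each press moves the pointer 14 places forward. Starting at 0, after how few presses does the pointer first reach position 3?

14⁻¹ ≡ 19 (mod 53) because 14·19 = 266 = 5·53 + 1.
Multiplying both sides by 19: x ≡ 19·3 = 57 ≡ 4 (mod 53).

4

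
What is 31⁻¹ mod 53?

12

31·12 = 372 = 7·53 + 1, so 31⁻¹ ≡ 12 (mod 53).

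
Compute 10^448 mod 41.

16

Square-and-reduce mod 41: 10^1≡10, 10^2≡18, 10^4≡37, 10^8≡16, 10^16≡10, 10^32≡18, 10^64≡37, 10^128≡16, 10^256≡10.
448 = 64 + 128 + 256, so 10^448 ≡ 37·16·10 ≡ 16 (mod 41).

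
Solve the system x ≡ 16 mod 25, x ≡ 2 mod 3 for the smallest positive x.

41

x ≡ 2 (mod 3) gives x ∈ {2, 5, 8, 11, 14, 17, 20, 23, …}.
The first of these with x mod 25 = 16 is 41.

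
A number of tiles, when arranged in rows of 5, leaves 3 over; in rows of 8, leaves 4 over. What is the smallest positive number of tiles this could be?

Since 8·2 ≡ 1 (mod 5), take x = 4 + 8·((3−4)·2 mod 5) = 4 + 8·3 = 28.
Check: 28 mod 5 = 3, 28 mod 8 = 4.

28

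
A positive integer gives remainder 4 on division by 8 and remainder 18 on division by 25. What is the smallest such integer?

x ≡ 4 (mod 8) gives x ∈ {4, 12, 20, 28, 36, 44, 52, 60, …}.
The first of these with x mod 25 = 18 is 68.

68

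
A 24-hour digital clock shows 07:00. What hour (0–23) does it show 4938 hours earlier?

4938 mod 24 = 18 (since 205·24 = 4920).
(7 − 18) mod 24 = 13.

13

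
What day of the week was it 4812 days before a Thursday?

4812 = 687·7 + 3, so 4812 mod 7 = 3.
Thursday − 3 days → Monday.

Monday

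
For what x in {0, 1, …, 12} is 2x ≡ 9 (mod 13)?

The inverse of 2 mod 13 is 7 (since 2·7 = 14 ≡ 1).
Multiplying both sides by 7: x ≡ 7·9 = 63 ≡ 11 (mod 13).

11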